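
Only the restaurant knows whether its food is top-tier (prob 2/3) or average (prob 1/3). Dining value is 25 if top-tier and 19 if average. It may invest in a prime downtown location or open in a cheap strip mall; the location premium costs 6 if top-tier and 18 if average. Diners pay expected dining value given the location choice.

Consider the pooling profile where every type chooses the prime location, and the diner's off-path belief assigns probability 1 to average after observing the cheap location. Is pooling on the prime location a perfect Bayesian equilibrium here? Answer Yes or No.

No

On path, the diner holds the prior and pays 2/3·25 + 1/3·19 = 23. Off path (the cheap location), believing average, it pays 19.
top-tier: the prime location nets 23 − 6 = 17; the cheap location nets 19. top-tier would deviate.
average: the prime location nets 23 − 18 = 5; the cheap location nets 19. average would deviate.
A type deviates, so pooling fails.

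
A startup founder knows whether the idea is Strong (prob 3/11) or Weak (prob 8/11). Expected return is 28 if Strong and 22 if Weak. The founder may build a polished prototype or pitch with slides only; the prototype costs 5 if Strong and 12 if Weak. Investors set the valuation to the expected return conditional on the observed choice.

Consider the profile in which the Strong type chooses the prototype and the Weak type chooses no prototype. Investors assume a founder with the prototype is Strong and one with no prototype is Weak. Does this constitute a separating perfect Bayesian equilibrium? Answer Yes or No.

Yes

Under these beliefs, the prototype earns valuation 28 and no prototype earns valuation 22.
Strong: the prototype nets 28 − 5 = 23; no prototype nets 22. Strong prefers the prototype.
Weak: the prototype nets 28 − 12 = 16; no prototype nets 22. Weak prefers no prototype.
Neither type deviates, so the separating profile is an equilibrium.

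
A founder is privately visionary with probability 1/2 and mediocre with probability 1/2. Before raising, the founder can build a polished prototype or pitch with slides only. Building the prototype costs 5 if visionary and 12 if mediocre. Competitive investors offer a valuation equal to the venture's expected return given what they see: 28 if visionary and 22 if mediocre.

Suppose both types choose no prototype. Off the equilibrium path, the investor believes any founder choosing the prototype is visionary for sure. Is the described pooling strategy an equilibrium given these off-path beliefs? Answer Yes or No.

On path, the investor holds the prior and pays 1/2·28 + 1/2·22 = 25. Off path (the prototype), believing visionary, it pays 28.
visionary: no prototype nets 25; the prototype nets 28 − 5 = 23. visionary stays.
mediocre: no prototype nets 25; the prototype nets 28 − 12 = 16. mediocre stays.
No type deviates, so pooling is sustained.

Yes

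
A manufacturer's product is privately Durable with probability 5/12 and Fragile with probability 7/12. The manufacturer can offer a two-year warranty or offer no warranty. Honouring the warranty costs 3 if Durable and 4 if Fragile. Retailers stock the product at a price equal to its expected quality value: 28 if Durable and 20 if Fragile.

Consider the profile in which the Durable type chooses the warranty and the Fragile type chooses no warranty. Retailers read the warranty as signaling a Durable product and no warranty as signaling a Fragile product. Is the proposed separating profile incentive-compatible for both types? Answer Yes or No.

Under these beliefs, the warranty earns price 28 and no warranty earns price 20.
Durable: the warranty nets 28 − 3 = 25; no warranty nets 20. Durable prefers the warranty.
Fragile: the warranty nets 28 − 4 = 24; no warranty nets 20. Fragile would deviate to the warranty.
Fragile has a profitable deviation, so the profile is not an equilibrium.

No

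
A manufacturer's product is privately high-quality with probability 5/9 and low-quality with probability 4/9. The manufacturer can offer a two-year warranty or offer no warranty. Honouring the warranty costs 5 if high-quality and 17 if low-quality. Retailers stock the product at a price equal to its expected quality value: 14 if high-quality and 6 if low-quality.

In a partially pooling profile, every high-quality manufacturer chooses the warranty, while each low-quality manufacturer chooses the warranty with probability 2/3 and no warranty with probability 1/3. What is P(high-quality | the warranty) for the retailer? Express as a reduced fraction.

P(the warranty) = (5/9)·1 + (4/9)·(2/3) = 23/27.
By Bayes' rule, P(high-quality | the warranty) = (5/9) / (23/27) = 15/23.

15/23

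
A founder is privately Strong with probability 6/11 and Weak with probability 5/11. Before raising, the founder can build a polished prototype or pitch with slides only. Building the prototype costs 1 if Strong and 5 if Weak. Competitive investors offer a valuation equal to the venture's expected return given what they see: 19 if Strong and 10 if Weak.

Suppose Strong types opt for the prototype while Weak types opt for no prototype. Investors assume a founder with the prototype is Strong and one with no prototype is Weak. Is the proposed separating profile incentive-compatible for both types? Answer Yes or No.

Under these beliefs, the prototype earns valuation 19 and no prototype earns valuation 10.
Strong: the prototype nets 19 − 1 = 18; no prototype nets 10. Strong prefers the prototype.
Weak: the prototype nets 19 − 5 = 14; no prototype nets 10. Weak would deviate to the prototype.
Weak has a profitable deviation, so the profile is not an equilibrium.

No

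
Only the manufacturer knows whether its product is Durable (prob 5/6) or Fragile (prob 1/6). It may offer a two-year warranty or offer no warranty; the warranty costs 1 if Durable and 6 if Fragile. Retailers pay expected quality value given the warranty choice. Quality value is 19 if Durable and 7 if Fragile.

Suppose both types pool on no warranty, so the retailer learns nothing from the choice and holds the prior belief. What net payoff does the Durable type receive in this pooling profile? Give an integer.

Pooled price = 5/6·19 + 1/6·7 = 17.
Durable pays no cost for no warranty, so net payoff = 17.

17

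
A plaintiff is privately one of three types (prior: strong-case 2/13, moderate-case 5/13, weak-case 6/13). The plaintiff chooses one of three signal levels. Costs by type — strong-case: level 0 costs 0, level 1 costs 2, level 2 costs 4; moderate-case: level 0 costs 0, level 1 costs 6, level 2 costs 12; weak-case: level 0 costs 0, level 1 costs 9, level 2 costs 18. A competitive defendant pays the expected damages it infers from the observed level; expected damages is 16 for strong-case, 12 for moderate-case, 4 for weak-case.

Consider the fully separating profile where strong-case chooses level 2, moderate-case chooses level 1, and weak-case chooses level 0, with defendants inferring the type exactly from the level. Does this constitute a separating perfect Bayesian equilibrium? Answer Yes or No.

Yes

Separating settlements: level 2 → 16, level 1 → 12, level 0 → 4.
strong-case (assigned level 2): level 0: 4 − 0 = 4; level 1: 12 − 2 = 10; level 2: 16 − 4 = 12. strong-case stays.
moderate-case (assigned level 1): level 0: 4 − 0 = 4; level 1: 12 − 6 = 6; level 2: 16 − 12 = 4. moderate-case stays.
weak-case (assigned level 0): level 0: 4 − 0 = 4; level 1: 12 − 9 = 3; level 2: 16 − 18 = -2. weak-case stays.
Every type prefers its assigned level; separation holds.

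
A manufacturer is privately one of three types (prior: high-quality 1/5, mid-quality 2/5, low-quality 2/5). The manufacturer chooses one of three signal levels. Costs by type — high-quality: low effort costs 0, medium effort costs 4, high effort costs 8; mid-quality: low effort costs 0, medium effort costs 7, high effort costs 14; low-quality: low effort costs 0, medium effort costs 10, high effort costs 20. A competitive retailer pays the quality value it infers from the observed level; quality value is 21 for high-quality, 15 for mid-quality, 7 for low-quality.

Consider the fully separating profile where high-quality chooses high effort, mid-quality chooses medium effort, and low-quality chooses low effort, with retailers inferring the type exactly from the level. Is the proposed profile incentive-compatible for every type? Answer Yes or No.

Yes

Separating prices: high effort → 21, medium effort → 15, low effort → 7.
high-quality (assigned high effort): low effort: 7 − 0 = 7; medium effort: 15 − 4 = 11; high effort: 21 − 8 = 13. high-quality stays.
mid-quality (assigned medium effort): low effort: 7 − 0 = 7; medium effort: 15 − 7 = 8; high effort: 21 − 14 = 7. mid-quality stays.
low-quality (assigned low effort): low effort: 7 − 0 = 7; medium effort: 15 − 10 = 5; high effort: 21 − 20 = 1. low-quality stays.
Every type prefers its assigned level; separation holds.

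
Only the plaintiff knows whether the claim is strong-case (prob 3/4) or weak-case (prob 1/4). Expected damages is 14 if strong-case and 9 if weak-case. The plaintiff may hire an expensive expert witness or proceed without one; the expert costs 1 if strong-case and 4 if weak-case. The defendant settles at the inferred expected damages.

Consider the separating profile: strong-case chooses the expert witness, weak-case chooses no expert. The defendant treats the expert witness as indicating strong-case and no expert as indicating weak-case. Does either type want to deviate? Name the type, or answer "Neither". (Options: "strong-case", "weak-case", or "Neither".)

The expert witness pays 14; no expert pays 9.
strong-case: assigned the expert witness, nets 14 − 1 = 13; deviating to no expert nets 9.
weak-case: assigned no expert, nets 9; deviating to the expert witness nets 14 − 4 = 10.
The weak-case type gains 1 by deviating.

weak-case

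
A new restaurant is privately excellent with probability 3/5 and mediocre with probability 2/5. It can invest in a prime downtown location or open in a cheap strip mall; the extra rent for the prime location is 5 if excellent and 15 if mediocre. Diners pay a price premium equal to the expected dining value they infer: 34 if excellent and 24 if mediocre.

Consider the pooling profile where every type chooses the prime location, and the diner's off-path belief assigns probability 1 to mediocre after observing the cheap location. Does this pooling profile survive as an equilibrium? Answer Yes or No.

On path, the diner holds the prior and pays 3/5·34 + 2/5·24 = 30. Off path (the cheap location), believing mediocre, it pays 24.
excellent: the prime location nets 30 − 5 = 25; the cheap location nets 24. excellent stays.
mediocre: the prime location nets 30 − 15 = 15; the cheap location nets 24. mediocre would deviate.
A type deviates, so pooling fails.

No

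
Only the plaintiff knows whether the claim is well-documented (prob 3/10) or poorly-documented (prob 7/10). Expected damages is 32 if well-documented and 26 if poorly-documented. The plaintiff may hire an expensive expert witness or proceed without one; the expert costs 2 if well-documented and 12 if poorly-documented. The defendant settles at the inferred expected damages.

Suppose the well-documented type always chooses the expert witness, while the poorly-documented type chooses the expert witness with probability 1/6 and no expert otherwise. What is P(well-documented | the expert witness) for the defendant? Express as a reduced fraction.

18/25

P(the expert witness) = (3/10)·1 + (7/10)·(1/6) = 5/12.
By Bayes' rule, P(well-documented | the expert witness) = (3/10) / (5/12) = 18/25.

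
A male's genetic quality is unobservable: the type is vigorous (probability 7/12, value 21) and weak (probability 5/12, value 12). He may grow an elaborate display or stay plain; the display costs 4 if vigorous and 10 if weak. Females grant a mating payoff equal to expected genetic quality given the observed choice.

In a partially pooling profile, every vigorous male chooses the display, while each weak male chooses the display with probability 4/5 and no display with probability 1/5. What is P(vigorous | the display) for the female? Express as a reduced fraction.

P(the display) = (7/12)·1 + (5/12)·(4/5) = 11/12.
By Bayes' rule, P(vigorous | the display) = (7/12) / (11/12) = 7/11.

7/11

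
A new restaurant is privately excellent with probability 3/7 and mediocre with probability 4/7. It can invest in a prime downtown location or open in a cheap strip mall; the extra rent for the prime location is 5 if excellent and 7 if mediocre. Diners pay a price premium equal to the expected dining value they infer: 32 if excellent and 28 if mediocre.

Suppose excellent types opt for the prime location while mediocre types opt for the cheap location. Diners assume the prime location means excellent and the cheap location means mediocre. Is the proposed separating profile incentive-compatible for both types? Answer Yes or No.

No

Under these beliefs, the prime location earns price premium 32 and the cheap location earns price premium 28.
excellent: the prime location nets 32 − 5 = 27; the cheap location nets 28. excellent would deviate to the cheap location.
mediocre: the prime location nets 32 − 7 = 25; the cheap location nets 28. mediocre prefers the cheap location.
excellent has a profitable deviation, so the profile is not an equilibrium.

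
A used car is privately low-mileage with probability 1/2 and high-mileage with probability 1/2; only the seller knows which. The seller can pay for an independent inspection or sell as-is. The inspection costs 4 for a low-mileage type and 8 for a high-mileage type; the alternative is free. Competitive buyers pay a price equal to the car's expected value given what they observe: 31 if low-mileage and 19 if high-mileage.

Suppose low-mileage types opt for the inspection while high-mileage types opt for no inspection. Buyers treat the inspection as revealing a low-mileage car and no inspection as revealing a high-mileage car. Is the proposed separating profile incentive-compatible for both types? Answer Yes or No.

No

Under these beliefs, the inspection earns price 31 and no inspection earns price 19.
low-mileage: the inspection nets 31 − 4 = 27; no inspection nets 19. low-mileage prefers the inspection.
high-mileage: the inspection nets 31 − 8 = 23; no inspection nets 19. high-mileage would deviate to the inspection.
high-mileage has a profitable deviation, so the profile is not an equilibrium.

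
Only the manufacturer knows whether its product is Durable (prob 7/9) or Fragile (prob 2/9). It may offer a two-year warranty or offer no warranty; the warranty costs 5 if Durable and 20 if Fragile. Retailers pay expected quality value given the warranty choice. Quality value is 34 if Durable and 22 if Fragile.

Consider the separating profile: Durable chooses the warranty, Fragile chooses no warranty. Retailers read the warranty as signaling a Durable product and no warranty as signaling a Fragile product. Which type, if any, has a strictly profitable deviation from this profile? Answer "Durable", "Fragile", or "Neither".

Neither

The warranty pays 34; no warranty pays 22.
Durable: assigned the warranty, nets 34 − 5 = 29; deviating to no warranty nets 22.
Fragile: assigned no warranty, nets 22; deviating to the warranty nets 34 − 20 = 14.
Both types strictly prefer their assigned action; no profitable deviation.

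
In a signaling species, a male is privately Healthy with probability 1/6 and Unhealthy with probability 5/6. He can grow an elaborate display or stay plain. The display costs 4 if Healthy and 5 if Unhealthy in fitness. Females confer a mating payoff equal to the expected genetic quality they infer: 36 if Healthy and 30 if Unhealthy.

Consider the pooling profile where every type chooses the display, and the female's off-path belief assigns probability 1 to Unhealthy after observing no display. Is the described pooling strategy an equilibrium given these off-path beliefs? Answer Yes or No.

On path, the female holds the prior and pays 1/6·36 + 5/6·30 = 31. Off path (no display), believing Unhealthy, it pays 30.
Healthy: the display nets 31 − 4 = 27; no display nets 30. Healthy would deviate.
Unhealthy: the display nets 31 − 5 = 26; no display nets 30. Unhealthy would deviate.
A type deviates, so pooling fails.

No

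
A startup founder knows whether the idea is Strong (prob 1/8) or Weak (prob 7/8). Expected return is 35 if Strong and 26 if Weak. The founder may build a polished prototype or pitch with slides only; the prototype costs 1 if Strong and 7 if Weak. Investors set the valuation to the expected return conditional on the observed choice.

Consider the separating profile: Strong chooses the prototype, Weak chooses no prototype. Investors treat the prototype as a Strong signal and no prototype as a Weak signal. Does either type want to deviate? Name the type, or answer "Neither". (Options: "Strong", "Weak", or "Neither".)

The prototype pays 35; no prototype pays 26.
Strong: assigned the prototype, nets 35 − 1 = 34; deviating to no prototype nets 26.
Weak: assigned no prototype, nets 26; deviating to the prototype nets 35 − 7 = 28.
The Weak type gains 2 by deviating.

Weak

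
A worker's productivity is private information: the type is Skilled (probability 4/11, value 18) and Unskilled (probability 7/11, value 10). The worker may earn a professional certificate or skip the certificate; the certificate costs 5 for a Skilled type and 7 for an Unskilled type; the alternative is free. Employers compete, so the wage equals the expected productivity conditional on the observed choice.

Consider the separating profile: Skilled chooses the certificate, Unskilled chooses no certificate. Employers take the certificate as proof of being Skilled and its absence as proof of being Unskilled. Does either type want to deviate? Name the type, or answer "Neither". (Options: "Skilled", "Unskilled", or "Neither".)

The certificate pays 18; no certificate pays 10.
Skilled: assigned the certificate, nets 18 − 5 = 13; deviating to no certificate nets 10.
Unskilled: assigned no certificate, nets 10; deviating to the certificate nets 18 − 7 = 11.
The Unskilled type gains 1 by deviating.

Unskilled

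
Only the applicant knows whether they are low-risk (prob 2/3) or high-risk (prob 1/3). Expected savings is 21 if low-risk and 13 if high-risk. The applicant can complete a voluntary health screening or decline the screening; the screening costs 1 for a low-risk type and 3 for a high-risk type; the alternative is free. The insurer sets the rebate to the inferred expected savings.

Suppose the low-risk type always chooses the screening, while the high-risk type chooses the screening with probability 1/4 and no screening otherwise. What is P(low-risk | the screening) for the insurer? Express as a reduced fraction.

P(the screening) = (2/3)·1 + (1/3)·(1/4) = 3/4.
By Bayes' rule, P(low-risk | the screening) = (2/3) / (3/4) = 8/9.

8/9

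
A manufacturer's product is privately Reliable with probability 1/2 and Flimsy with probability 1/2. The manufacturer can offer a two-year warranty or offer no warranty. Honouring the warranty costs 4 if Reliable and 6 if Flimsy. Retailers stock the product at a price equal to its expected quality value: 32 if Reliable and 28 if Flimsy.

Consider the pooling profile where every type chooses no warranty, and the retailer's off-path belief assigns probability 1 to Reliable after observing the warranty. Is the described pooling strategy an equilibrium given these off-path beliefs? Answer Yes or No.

Yes

On path, the retailer holds the prior and pays 1/2·32 + 1/2·28 = 30. Off path (the warranty), believing Reliable, it pays 32.
Reliable: no warranty nets 30; the warranty nets 32 − 4 = 28. Reliable stays.
Flimsy: no warranty nets 30; the warranty nets 32 − 6 = 26. Flimsy stays.
No type deviates, so pooling is sustained.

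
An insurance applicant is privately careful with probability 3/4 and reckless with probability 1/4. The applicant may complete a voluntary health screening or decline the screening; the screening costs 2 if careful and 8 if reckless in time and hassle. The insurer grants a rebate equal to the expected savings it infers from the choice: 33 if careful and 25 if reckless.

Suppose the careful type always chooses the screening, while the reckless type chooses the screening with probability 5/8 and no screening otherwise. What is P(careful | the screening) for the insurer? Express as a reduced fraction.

24/29

P(the screening) = (3/4)·1 + (1/4)·(5/8) = 29/32.
By Bayes' rule, P(careful | the screening) = (3/4) / (29/32) = 24/29.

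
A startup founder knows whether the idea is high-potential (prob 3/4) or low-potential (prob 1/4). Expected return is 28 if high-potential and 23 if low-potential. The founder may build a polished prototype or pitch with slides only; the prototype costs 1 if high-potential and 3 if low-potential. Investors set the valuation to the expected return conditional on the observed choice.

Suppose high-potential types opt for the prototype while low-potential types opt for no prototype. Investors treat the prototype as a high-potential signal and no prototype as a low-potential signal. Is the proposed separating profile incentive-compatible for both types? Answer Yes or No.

No

Under these beliefs, the prototype earns valuation 28 and no prototype earns valuation 23.
high-potential: the prototype nets 28 − 1 = 27; no prototype nets 23. high-potential prefers the prototype.
low-potential: the prototype nets 28 − 3 = 25; no prototype nets 23. low-potential would deviate to the prototype.
low-potential has a profitable deviation, so the profile is not an equilibrium.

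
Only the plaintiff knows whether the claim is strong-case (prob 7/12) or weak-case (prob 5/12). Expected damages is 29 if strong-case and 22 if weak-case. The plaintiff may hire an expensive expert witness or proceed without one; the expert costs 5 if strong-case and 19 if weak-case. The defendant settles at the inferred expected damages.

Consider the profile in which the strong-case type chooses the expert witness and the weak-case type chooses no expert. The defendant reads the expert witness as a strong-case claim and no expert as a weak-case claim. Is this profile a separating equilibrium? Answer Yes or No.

Under these beliefs, the expert witness earns settlement 29 and no expert earns settlement 22.
strong-case: the expert witness nets 29 − 5 = 24; no expert nets 22. strong-case prefers the expert witness.
weak-case: the expert witness nets 29 − 19 = 10; no expert nets 22. weak-case prefers no expert.
Neither type deviates, so the separating profile is an equilibrium.

Yes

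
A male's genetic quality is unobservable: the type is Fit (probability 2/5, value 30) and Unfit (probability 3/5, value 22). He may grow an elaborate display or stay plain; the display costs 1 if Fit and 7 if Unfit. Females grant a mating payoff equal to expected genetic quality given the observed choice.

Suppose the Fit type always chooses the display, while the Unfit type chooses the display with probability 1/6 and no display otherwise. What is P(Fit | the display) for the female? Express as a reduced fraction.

P(the display) = (2/5)·1 + (3/5)·(1/6) = 1/2.
By Bayes' rule, P(Fit | the display) = (2/5) / (1/2) = 4/5.

4/5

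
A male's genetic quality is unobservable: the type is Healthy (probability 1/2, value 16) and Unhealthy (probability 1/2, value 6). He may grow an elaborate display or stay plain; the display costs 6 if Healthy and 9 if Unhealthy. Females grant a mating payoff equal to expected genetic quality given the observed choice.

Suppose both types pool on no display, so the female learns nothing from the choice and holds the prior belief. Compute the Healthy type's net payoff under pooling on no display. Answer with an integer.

11

Pooled mating payoff = 1/2·16 + 1/2·6 = 11.
Healthy pays no cost for no display, so net payoff = 11.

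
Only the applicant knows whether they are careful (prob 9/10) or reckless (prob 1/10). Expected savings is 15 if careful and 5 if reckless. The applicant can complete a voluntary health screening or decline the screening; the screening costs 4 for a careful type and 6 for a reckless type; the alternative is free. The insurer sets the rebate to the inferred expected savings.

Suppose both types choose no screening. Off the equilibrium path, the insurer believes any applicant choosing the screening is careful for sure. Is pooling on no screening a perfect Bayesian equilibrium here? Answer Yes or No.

Yes

On path, the insurer holds the prior and pays 9/10·15 + 1/10·5 = 14. Off path (the screening), believing careful, it pays 15.
careful: no screening nets 14; the screening nets 15 − 4 = 11. careful stays.
reckless: no screening nets 14; the screening nets 15 − 6 = 9. reckless stays.
No type deviates, so pooling is sustained.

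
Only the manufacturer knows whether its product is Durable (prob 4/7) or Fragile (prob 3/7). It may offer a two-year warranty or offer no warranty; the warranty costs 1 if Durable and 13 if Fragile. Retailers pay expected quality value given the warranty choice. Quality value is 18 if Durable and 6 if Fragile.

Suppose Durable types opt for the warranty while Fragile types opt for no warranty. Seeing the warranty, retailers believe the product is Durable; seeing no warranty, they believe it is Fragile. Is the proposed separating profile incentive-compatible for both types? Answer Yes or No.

Under these beliefs, the warranty earns price 18 and no warranty earns price 6.
Durable: the warranty nets 18 − 1 = 17; no warranty nets 6. Durable prefers the warranty.
Fragile: the warranty nets 18 − 13 = 5; no warranty nets 6. Fragile prefers no warranty.
Neither type deviates, so the separating profile is an equilibrium.

Yes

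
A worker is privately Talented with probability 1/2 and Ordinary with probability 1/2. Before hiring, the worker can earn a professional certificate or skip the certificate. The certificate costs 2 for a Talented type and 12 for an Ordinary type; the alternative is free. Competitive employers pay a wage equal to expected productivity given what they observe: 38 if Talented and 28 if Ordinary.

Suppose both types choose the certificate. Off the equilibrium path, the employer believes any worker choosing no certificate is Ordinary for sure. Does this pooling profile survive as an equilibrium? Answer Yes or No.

On path, the employer holds the prior and pays 1/2·38 + 1/2·28 = 33. Off path (no certificate), believing Ordinary, it pays 28.
Talented: the certificate nets 33 − 2 = 31; no certificate nets 28. Talented stays.
Ordinary: the certificate nets 33 − 12 = 21; no certificate nets 28. Ordinary would deviate.
A type deviates, so pooling fails.

No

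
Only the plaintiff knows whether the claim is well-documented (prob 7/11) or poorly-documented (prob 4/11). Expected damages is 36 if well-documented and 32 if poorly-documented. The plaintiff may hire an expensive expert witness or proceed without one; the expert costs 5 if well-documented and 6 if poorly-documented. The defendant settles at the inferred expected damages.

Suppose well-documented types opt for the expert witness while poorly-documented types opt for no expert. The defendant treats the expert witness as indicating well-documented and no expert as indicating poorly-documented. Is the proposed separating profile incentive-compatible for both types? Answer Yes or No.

Under these beliefs, the expert witness earns settlement 36 and no expert earns settlement 32.
well-documented: the expert witness nets 36 − 5 = 31; no expert nets 32. well-documented would deviate to no expert.
poorly-documented: the expert witness nets 36 − 6 = 30; no expert nets 32. poorly-documented prefers no expert.
well-documented has a profitable deviation, so the profile is not an equilibrium.

No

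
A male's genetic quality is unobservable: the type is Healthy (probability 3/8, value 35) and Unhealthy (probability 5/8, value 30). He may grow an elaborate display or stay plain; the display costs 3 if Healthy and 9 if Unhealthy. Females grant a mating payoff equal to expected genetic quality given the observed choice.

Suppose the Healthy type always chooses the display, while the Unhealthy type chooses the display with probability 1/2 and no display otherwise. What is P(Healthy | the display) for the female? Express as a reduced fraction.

P(the display) = (3/8)·1 + (5/8)·(1/2) = 11/16.
By Bayes' rule, P(Healthy | the display) = (3/8) / (11/16) = 6/11.

6/11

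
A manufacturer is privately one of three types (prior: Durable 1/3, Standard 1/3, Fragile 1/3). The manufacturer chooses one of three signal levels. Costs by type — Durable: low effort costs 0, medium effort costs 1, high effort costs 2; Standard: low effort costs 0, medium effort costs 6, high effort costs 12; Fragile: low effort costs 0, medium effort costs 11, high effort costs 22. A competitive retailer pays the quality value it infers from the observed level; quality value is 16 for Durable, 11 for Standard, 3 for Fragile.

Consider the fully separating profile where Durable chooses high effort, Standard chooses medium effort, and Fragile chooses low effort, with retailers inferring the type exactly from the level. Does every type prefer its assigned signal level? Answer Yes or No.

Yes

Separating prices: high effort → 16, medium effort → 11, low effort → 3.
Durable (assigned high effort): low effort: 3 − 0 = 3; medium effort: 11 − 1 = 10; high effort: 16 − 2 = 14. Durable stays.
Standard (assigned medium effort): low effort: 3 − 0 = 3; medium effort: 11 − 6 = 5; high effort: 16 − 12 = 4. Standard stays.
Fragile (assigned low effort): low effort: 3 − 0 = 3; medium effort: 11 − 11 = 0; high effort: 16 − 22 = -6. Fragile stays.
Every type prefers its assigned level; separation holds.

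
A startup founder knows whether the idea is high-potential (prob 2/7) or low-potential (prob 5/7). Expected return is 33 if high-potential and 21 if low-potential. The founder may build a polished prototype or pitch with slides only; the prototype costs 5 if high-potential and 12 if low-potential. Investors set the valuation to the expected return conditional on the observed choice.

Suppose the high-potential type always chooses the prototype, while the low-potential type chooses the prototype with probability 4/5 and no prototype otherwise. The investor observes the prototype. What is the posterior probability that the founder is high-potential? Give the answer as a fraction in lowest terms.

P(the prototype) = (2/7)·1 + (5/7)·(4/5) = 6/7.
By Bayes' rule, P(high-potential | the prototype) = (2/7) / (6/7) = 1/3.

1/3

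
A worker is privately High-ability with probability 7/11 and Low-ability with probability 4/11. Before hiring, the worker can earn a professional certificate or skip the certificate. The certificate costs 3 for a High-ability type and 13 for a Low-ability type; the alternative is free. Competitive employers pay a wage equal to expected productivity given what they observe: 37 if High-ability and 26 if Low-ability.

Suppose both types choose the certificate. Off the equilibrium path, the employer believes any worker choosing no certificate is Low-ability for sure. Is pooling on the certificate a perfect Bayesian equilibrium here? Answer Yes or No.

No

On path, the employer holds the prior and pays 7/11·37 + 4/11·26 = 33. Off path (no certificate), believing Low-ability, it pays 26.
High-ability: the certificate nets 33 − 3 = 30; no certificate nets 26. High-ability stays.
Low-ability: the certificate nets 33 − 13 = 20; no certificate nets 26. Low-ability would deviate.
A type deviates, so pooling fails.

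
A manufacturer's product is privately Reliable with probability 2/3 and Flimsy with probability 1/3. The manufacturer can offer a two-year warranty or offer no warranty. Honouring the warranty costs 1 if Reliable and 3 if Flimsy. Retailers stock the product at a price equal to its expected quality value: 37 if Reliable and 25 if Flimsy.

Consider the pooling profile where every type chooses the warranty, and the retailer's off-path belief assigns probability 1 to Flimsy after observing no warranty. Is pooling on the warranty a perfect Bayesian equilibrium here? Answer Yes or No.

Yes

On path, the retailer holds the prior and pays 2/3·37 + 1/3·25 = 33. Off path (no warranty), believing Flimsy, it pays 25.
Reliable: the warranty nets 33 − 1 = 32; no warranty nets 25. Reliable stays.
Flimsy: the warranty nets 33 − 3 = 30; no warranty nets 25. Flimsy stays.
No type deviates, so pooling is sustained.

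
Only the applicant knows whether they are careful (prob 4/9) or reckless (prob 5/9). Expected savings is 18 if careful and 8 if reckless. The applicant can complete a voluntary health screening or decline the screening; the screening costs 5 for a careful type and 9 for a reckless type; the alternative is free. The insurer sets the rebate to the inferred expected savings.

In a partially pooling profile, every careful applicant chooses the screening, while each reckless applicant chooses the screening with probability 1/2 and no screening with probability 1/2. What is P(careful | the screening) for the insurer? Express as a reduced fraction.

8/13

P(the screening) = (4/9)·1 + (5/9)·(1/2) = 13/18.
By Bayes' rule, P(careful | the screening) = (4/9) / (13/18) = 8/13.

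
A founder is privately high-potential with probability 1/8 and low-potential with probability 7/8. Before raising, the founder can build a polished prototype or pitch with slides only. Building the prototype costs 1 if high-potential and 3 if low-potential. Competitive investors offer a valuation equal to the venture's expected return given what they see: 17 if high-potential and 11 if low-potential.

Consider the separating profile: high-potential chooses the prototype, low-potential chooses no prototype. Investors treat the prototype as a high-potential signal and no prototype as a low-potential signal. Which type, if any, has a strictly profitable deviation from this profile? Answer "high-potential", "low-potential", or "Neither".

low-potential

The prototype pays 17; no prototype pays 11.
high-potential: assigned the prototype, nets 17 − 1 = 16; deviating to no prototype nets 11.
low-potential: assigned no prototype, nets 11; deviating to the prototype nets 17 − 3 = 14.
The low-potential type gains 3 by deviating.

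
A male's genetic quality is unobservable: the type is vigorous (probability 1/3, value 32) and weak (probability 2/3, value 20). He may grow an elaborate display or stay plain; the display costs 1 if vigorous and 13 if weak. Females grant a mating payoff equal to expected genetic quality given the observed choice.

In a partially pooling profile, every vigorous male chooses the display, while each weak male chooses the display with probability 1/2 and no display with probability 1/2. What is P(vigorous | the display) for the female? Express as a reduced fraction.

P(the display) = (1/3)·1 + (2/3)·(1/2) = 2/3.
By Bayes' rule, P(vigorous | the display) = (1/3) / (2/3) = 1/2.

1/2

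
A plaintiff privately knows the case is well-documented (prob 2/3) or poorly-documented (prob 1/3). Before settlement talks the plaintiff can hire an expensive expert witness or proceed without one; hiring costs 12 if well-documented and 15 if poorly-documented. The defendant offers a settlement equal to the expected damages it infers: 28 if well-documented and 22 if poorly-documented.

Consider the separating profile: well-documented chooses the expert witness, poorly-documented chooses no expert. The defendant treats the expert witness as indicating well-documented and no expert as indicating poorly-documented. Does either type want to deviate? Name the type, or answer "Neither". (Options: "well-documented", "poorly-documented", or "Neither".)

The expert witness pays 28; no expert pays 22.
well-documented: assigned the expert witness, nets 28 − 12 = 16; deviating to no expert nets 22.
poorly-documented: assigned no expert, nets 22; deviating to the expert witness nets 28 − 15 = 13.
The well-documented type gains 6 by deviating.

well-documented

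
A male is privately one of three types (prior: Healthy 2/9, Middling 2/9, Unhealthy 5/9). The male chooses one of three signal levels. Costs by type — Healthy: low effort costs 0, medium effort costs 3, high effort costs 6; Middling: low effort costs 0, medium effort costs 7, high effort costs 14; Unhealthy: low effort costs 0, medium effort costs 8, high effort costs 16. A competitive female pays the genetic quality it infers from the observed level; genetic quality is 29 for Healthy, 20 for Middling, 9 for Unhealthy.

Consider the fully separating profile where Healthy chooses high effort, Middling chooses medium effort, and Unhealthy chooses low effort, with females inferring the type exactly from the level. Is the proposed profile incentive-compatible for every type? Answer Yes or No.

Separating mating payoffs: high effort → 29, medium effort → 20, low effort → 9.
Healthy (assigned high effort): low effort: 9 − 0 = 9; medium effort: 20 − 3 = 17; high effort: 29 − 6 = 23. Healthy stays.
Middling (assigned medium effort): low effort: 9 − 0 = 9; medium effort: 20 − 7 = 13; high effort: 29 − 14 = 15. Middling prefers high effort.
Unhealthy (assigned low effort): low effort: 9 − 0 = 9; medium effort: 20 − 8 = 12; high effort: 29 − 16 = 13. Unhealthy prefers high effort.
At least one type deviates; the separating profile fails.

No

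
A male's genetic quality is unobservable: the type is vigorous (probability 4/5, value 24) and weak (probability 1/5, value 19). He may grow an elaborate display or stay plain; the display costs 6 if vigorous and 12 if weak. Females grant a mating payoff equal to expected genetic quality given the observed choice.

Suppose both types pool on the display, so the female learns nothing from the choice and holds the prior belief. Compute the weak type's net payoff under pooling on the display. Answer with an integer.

Pooled mating payoff = 4/5·24 + 1/5·19 = 23.
weak pays cost 12 for the display, so net payoff = 23 − 12 = 11.

11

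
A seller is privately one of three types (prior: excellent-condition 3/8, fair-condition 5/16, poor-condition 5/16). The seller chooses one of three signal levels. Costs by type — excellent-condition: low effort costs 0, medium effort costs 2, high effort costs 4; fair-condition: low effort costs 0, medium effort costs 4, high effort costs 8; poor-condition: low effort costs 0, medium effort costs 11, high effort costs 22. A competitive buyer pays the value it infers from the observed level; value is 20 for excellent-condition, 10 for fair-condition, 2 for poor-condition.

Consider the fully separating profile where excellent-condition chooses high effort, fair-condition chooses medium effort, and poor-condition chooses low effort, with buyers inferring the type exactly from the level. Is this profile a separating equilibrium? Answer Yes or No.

Separating prices: high effort → 20, medium effort → 10, low effort → 2.
excellent-condition (assigned high effort): low effort: 2 − 0 = 2; medium effort: 10 − 2 = 8; high effort: 20 − 4 = 16. excellent-condition stays.
fair-condition (assigned medium effort): low effort: 2 − 0 = 2; medium effort: 10 − 4 = 6; high effort: 20 − 8 = 12. fair-condition prefers high effort.
poor-condition (assigned low effort): low effort: 2 − 0 = 2; medium effort: 10 − 11 = -1; high effort: 20 − 22 = -2. poor-condition stays.
At least one type deviates; the separating profile fails.

No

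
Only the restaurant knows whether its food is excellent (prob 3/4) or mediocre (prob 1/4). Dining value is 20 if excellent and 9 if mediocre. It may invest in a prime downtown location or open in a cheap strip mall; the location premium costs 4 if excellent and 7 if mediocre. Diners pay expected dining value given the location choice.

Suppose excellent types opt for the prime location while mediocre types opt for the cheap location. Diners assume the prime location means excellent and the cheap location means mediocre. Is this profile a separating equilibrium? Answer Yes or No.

Under these beliefs, the prime location earns price premium 20 and the cheap location earns price premium 9.
excellent: the prime location nets 20 − 4 = 16; the cheap location nets 9. excellent prefers the prime location.
mediocre: the prime location nets 20 − 7 = 13; the cheap location nets 9. mediocre would deviate to the prime location.
mediocre has a profitable deviation, so the profile is not an equilibrium.

No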